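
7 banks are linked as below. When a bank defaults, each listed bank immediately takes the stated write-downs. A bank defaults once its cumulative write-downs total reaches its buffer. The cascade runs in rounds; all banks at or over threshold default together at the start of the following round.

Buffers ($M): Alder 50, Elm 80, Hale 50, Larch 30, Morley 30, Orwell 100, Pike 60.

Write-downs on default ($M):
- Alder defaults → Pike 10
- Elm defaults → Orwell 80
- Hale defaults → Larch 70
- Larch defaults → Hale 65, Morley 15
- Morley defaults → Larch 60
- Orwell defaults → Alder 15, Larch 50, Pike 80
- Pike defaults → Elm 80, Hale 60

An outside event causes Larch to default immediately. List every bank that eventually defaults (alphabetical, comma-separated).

Hale, Larch

Round 1 — Larch defaults (initial).
  Hale: +65 → 65 ≥ 50
  Morley: +15 → 15 < 30
Round 2 — Hale defaults.
No further defaults.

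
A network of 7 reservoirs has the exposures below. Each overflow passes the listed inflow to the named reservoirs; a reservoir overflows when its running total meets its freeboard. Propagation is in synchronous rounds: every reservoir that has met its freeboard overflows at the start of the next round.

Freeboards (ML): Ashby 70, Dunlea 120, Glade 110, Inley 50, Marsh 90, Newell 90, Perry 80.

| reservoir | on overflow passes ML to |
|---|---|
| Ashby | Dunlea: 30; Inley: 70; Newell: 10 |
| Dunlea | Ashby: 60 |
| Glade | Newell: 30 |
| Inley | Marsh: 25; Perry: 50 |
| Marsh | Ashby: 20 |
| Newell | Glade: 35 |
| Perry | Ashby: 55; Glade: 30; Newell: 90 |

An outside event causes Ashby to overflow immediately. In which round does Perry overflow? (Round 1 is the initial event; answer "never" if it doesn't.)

Round 1 — Ashby overflows (initial).
  Dunlea: +30 → 30 < 120
  Inley: +70 → 70 ≥ 50
  Newell: +10 → 10 < 90
Round 2 — Inley overflows.
  Marsh: +25 → 25 < 90
  Perry: +50 → 50 < 80
No further overflows.

never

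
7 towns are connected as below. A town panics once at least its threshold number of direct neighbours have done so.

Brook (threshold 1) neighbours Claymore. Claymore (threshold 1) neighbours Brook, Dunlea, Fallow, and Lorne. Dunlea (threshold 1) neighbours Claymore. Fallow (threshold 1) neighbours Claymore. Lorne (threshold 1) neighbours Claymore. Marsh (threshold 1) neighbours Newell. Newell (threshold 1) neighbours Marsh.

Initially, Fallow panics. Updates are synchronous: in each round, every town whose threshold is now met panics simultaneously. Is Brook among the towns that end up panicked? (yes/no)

Round 1 — Fallow panics (initial).
Round 2 — checking thresholds:
  Claymore: 1 of 4 neighbours ≥ 1, panics.
Round 3 — checking thresholds:
  Brook: 1 of 1 neighbours ≥ 1, panics.
  Dunlea: 1 of 1 neighbours ≥ 1, panics.
  Lorne: 1 of 1 neighbours ≥ 1, panics.
Round 4 — no new panics; cascade stops.

yes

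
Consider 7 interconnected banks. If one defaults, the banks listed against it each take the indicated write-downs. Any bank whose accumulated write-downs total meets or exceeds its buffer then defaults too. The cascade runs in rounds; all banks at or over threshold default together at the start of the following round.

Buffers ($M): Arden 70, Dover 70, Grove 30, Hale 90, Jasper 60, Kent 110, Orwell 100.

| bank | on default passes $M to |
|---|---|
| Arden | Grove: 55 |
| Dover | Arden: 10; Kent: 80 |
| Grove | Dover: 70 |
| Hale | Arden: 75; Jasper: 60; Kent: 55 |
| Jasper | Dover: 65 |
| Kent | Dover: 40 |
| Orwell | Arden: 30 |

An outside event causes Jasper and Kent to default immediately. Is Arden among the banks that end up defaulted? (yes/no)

Round 1 — Jasper, Kent default (initial).
  Dover: +65+40 → 105 ≥ 70
Round 2 — Dover defaults.
  Arden: +10 → 10 < 70
No further defaults.

no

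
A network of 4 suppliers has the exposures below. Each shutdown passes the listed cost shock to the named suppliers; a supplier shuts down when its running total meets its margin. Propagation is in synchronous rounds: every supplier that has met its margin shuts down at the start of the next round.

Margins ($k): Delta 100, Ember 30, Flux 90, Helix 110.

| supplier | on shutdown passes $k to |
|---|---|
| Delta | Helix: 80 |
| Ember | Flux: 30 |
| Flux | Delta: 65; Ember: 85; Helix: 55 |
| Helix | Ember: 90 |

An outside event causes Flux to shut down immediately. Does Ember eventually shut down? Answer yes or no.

Round 1 — Flux shuts down (initial).
  Delta: +65 → 65 < 100
  Ember: +85 → 85 ≥ 30
  Helix: +55 → 55 < 110
Round 2 — Ember shuts down.
No further shutdowns.

yes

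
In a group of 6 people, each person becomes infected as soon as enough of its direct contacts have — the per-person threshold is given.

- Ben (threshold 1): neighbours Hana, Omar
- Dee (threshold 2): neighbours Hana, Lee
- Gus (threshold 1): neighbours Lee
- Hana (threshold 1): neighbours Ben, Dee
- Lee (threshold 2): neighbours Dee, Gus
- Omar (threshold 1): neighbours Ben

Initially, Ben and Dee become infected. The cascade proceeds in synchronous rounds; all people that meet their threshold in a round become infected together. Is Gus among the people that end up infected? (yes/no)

no

Round 1 — Ben, Dee become infected (initial).
Round 2 — checking thresholds:
  Hana: 2 of 2 neighbours ≥ 1, becomes infected.
  Lee: 1 of 2 neighbours < 2, not yet.
  Omar: 1 of 1 neighbours ≥ 1, becomes infected.
Round 3 — no new infections; cascade stops.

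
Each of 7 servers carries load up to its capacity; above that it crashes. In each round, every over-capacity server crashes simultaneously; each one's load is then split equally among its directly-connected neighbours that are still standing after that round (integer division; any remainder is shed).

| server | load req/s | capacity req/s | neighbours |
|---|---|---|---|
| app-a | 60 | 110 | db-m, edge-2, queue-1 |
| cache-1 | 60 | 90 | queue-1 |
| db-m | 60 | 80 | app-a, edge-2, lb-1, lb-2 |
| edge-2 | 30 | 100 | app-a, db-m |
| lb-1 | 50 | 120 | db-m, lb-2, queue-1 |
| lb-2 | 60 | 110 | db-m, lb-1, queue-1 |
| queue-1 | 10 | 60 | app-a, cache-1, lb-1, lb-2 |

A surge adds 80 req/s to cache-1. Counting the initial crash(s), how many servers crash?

Round 1 — cache-1 at 140 > 90. cache-1 crashes.
  cache-1 sheds 140 req/s to queue-1: 140 each.
    queue-1: 10+140 = 150 > 60
Round 2 — queue-1 crashes.
  queue-1 sheds 150 req/s to app-a, lb-1, lb-2: 50 each.
    app-a: 60+50 = 110 ≤ 110
    lb-1: 50+50 = 100 ≤ 120
    lb-2: 60+50 = 110 ≤ 110
No further crashes.

2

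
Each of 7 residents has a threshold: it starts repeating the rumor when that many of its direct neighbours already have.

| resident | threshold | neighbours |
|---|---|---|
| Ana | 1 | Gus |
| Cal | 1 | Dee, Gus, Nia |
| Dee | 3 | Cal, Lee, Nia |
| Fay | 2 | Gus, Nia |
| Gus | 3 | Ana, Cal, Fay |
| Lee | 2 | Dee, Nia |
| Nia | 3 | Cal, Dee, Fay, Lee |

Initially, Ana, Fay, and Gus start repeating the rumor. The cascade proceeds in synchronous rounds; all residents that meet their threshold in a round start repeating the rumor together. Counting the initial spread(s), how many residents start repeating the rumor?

4

Round 1 — Ana, Fay, Gus start repeating the rumor (initial).
Round 2 — checking thresholds:
  Cal: 1 of 3 neighbours ≥ 1, starts repeating the rumor.
  Nia: 1 of 4 neighbours < 3, below threshold.
Round 3 — no new spreads; cascade stops.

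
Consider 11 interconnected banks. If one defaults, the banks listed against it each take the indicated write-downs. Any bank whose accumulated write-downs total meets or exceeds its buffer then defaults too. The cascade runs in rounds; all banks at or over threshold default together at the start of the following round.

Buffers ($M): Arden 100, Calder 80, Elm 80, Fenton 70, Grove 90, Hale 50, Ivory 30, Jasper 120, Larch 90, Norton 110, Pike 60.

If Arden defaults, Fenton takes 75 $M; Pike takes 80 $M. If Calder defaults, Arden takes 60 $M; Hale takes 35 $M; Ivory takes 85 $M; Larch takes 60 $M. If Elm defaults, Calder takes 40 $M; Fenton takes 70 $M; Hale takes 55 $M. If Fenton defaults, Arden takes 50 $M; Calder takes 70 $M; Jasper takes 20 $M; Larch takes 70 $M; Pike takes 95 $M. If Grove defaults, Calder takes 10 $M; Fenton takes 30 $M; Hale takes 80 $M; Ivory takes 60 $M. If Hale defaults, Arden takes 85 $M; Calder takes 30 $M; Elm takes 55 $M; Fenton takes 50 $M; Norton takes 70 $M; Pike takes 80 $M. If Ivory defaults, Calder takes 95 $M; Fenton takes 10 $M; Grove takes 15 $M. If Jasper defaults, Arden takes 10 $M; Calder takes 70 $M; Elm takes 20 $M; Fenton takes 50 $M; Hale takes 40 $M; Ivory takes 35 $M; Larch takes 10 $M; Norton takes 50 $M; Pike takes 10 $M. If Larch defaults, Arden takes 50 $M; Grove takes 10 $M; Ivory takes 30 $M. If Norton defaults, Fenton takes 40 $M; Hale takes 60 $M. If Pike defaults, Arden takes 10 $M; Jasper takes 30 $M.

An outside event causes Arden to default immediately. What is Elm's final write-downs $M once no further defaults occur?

Round 1 — Arden defaults (initial).
  Fenton: +75 → 75 ≥ 70
  Pike: +80 → 80 ≥ 60
Round 2 — Fenton, Pike default.
  Calder: +70 → 70 < 80
  Jasper: +20+30 → 50 < 120
  Larch: +70 → 70 < 90
No further defaults.

0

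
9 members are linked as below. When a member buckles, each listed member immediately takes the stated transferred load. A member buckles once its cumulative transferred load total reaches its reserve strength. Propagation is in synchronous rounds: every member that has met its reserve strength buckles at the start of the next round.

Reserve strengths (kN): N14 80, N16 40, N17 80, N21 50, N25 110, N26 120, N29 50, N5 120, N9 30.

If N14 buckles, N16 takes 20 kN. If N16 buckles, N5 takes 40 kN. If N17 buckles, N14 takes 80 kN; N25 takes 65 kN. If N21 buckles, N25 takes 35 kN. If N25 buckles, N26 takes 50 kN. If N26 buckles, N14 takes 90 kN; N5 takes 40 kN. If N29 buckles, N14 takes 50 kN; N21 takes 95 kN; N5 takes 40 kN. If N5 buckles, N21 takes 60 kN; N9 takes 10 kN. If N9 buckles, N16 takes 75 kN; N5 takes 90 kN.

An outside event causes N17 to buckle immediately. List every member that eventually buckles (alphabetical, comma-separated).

Round 1 — N17 buckles (initial).
  N14: +80 → 80 ≥ 80
  N25: +65 → 65 < 110
Round 2 — N14 buckles.
  N16: +20 → 20 < 40
No further bucklings.

N14, N17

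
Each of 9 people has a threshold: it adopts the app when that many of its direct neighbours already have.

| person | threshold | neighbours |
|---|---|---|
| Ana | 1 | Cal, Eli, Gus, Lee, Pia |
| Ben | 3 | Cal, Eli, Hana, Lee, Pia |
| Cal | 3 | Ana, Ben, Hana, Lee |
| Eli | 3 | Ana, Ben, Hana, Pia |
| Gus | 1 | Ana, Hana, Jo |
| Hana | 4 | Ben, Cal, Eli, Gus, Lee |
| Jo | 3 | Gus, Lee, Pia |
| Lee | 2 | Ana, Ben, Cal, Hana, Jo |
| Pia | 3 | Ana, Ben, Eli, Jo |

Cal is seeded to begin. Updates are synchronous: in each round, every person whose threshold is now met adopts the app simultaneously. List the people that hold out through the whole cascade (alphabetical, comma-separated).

Ben, Eli, Hana, Jo, Pia

Round 1 — Cal adopts the app (initial).
Round 2 — checking thresholds:
  Ana: 1 of 5 neighbours ≥ 1, adopts the app.
  Ben: 1 of 5 neighbours < 3, holds.
  Hana: 1 of 5 neighbours < 4, holds.
  Lee: 1 of 5 neighbours < 2, holds.
Round 3 — checking thresholds:
  Ben: 1 of 5 neighbours < 3, holds.
  Eli: 1 of 4 neighbours < 3, holds.
  Gus: 1 of 3 neighbours ≥ 1, adopts the app.
  Hana: 1 of 5 neighbours < 4, holds.
  Lee: 2 of 5 neighbours ≥ 2, adopts the app.
  Pia: 1 of 4 neighbours < 3, holds.
Round 4 — no new adoptions; cascade stops.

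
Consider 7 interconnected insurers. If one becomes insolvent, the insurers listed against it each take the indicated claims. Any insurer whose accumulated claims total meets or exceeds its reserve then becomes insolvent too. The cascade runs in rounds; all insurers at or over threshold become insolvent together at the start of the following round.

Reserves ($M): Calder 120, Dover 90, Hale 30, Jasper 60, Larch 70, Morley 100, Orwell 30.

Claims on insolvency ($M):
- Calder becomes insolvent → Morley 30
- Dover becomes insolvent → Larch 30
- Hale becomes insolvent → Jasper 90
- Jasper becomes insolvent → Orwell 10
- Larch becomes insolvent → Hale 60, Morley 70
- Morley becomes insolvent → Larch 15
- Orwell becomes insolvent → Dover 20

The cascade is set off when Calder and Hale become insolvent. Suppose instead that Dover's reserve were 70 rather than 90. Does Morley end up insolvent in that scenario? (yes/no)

no

With Dover's reserve at 70:
Round 1 — Calder, Hale become insolvent (initial).
  Jasper: +90 → 90 ≥ 60
  Morley: +30 → 30 < 100
Round 2 — Jasper becomes insolvent.
  Orwell: +10 → 10 < 30
No further insolvencies.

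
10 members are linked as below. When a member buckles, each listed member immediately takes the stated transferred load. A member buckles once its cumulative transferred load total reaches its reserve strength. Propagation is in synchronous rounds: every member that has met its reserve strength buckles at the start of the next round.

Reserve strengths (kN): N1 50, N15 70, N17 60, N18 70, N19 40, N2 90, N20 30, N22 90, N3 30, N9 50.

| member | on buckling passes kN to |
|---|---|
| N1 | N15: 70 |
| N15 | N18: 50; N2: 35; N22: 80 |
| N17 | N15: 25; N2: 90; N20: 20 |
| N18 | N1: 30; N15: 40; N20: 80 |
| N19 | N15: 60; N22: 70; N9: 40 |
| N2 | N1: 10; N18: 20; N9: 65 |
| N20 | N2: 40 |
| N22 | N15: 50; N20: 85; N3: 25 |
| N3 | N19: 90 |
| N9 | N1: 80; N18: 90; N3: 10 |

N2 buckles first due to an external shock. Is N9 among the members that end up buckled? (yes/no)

Round 1 — N2 buckles (initial).
  N1: +10 → 10 < 50
  N18: +20 → 20 < 70
  N9: +65 → 65 ≥ 50
Round 2 — N9 buckles.
  N1: +80 → 90 ≥ 50
  N18: +90 → 110 ≥ 70
  N3: +10 → 10 < 30
Round 3 — N1, N18 buckle.
  N15: +70+40 → 110 ≥ 70
  N20: +80 → 80 ≥ 30
Round 4 — N15, N20 buckle.
  N22: +80 → 80 < 90
No further bucklings.

yes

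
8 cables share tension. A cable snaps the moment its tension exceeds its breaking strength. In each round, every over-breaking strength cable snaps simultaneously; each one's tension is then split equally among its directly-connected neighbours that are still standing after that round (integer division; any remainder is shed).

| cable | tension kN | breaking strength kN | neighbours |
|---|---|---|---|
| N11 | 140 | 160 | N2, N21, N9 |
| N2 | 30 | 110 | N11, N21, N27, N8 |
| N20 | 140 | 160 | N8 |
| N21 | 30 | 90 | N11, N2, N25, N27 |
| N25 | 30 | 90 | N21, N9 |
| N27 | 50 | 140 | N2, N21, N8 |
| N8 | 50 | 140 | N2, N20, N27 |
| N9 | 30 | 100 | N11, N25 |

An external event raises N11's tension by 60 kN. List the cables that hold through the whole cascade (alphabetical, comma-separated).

N25, N9

Round 1 — N11 at 200 > 160. N11 snaps.
  N11 sheds 200 kN to N2, N21, N9: 66 each (2 lost).
    N2: 30+66 = 96 ≤ 110
    N21: 30+66 = 96 > 90
    N9: 30+66 = 96 ≤ 100
Round 2 — N21 snaps.
  N21 sheds 96 kN to N2, N25, N27: 32 each.
    N2: 96+32 = 128 > 110
    N25: 30+32 = 62 ≤ 90
    N27: 50+32 = 82 ≤ 140
Round 3 — N2 snaps.
  N2 sheds 128 kN to N27, N8: 64 each.
    N27: 82+64 = 146 > 140
    N8: 50+64 = 114 ≤ 140
Round 4 — N27 snaps.
  N27 sheds 146 kN to N8: 146 each.
    N8: 114+146 = 260 > 140
Round 5 — N8 snaps.
  N8 sheds 260 kN to N20: 260 each.
    N20: 140+260 = 400 > 160
Round 6 — N20 snaps.
  N20 sheds 400 kN: no online neighbours, lost.
No further breaks.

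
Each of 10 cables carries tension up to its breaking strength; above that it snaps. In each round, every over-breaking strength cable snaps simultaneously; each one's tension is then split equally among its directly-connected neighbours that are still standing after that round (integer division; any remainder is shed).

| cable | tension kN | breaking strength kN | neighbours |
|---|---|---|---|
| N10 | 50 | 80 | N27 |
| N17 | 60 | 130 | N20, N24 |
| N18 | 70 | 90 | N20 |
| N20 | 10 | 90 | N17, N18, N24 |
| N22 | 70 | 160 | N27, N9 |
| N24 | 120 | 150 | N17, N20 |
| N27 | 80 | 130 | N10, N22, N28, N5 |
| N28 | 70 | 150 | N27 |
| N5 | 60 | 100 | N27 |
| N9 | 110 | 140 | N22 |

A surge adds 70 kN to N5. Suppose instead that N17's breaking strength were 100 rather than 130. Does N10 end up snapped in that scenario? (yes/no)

With N17's breaking strength at 100:
Round 1 — N5 at 130 > 100. N5 snaps.
  N5 sheds 130 kN to N27: 130 each.
    N27: 80+130 = 210 > 130
Round 2 — N27 snaps.
  N27 sheds 210 kN to N10, N22, N28: 70 each.
    N10: 50+70 = 120 > 80
    N22: 70+70 = 140 ≤ 160
    N28: 70+70 = 140 ≤ 150
Round 3 — N10 snaps.
  N10 sheds 120 kN: no online neighbours, lost.
No further breaks.

yes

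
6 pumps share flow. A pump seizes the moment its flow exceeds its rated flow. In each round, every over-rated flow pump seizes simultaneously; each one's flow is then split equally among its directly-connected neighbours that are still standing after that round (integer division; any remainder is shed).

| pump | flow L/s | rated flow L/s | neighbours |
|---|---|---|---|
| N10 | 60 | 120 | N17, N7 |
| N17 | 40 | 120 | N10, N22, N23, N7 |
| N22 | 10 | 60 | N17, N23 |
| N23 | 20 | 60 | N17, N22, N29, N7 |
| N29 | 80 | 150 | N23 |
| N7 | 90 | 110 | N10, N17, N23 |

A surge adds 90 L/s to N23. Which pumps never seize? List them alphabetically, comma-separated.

N29

Round 1 — N23 at 110 > 60. N23 seizes.
  N23 sheds 110 L/s to N17, N22, N29, N7: 27 each (2 lost).
    N17: 40+27 = 67 ≤ 120
    N22: 10+27 = 37 ≤ 60
    N29: 80+27 = 107 ≤ 150
    N7: 90+27 = 117 > 110
Round 2 — N7 seizes.
  N7 sheds 117 L/s to N10, N17: 58 each (1 lost).
    N10: 60+58 = 118 ≤ 120
    N17: 67+58 = 125 > 120
Round 3 — N17 seizes.
  N17 sheds 125 L/s to N10, N22: 62 each (1 lost).
    N10: 118+62 = 180 > 120
    N22: 37+62 = 99 > 60
Round 4 — N10, N22 seize.
  N10 sheds 180 L/s: no online neighbours, lost.
  N22 sheds 99 L/s: no online neighbours, lost.
No further seizures.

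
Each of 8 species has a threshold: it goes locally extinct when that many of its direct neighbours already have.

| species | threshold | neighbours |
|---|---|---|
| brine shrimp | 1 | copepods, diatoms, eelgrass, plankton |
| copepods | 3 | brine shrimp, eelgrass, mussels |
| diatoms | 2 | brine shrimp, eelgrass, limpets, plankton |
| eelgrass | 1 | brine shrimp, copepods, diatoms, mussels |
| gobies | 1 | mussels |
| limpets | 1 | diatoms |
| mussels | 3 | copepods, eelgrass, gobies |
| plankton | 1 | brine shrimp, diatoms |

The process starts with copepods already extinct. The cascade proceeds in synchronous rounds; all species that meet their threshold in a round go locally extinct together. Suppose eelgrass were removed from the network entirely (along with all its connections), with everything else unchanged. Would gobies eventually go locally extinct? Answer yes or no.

With eelgrass removed:
Round 1 — copepods goes locally extinct (initial).
Round 2 — checking thresholds:
  brine shrimp: 1 of 3 neighbours ≥ 1, goes locally extinct.
  mussels: 1 of 2 neighbours < 3, holds.
Round 3 — checking thresholds:
  diatoms: 1 of 3 neighbours < 2, holds.
  mussels: 1 of 2 neighbours < 3, holds.
  plankton: 1 of 2 neighbours ≥ 1, goes locally extinct.
Round 4 — checking thresholds:
  diatoms: 2 of 3 neighbours ≥ 2, goes locally extinct.
  mussels: 1 of 2 neighbours < 3, holds.
Round 5 — checking thresholds:
  limpets: 1 of 1 neighbours ≥ 1, goes locally extinct.
  mussels: 1 of 2 neighbours < 3, holds.
Round 6 — no new extinctions; cascade stops.

no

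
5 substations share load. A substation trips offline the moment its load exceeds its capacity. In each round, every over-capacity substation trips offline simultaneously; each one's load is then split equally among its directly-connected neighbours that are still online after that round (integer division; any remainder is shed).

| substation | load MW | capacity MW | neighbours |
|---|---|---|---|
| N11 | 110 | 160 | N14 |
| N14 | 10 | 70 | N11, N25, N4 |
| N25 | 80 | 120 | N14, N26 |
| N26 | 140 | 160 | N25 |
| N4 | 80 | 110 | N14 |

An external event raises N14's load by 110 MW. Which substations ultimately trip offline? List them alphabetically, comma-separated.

Round 1 — N14 at 120 > 70. N14 trips offline.
  N14 sheds 120 MW to N11, N25, N4: 40 each.
    N11: 110+40 = 150 ≤ 160
    N25: 80+40 = 120 ≤ 120
    N4: 80+40 = 120 > 110
Round 2 — N4 trips offline.
  N4 sheds 120 MW: no online neighbours, lost.
No further trips.

N14, N4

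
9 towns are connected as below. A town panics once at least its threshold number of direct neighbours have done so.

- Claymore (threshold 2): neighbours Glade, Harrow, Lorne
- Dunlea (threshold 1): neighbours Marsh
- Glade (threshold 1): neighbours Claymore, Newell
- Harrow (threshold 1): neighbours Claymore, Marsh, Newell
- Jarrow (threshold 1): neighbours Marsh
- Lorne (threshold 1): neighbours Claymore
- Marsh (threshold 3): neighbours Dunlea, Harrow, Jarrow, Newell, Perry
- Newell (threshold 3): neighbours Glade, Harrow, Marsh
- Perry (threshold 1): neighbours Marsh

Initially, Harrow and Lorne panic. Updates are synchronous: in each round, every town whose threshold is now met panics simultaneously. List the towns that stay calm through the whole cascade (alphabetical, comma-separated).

Dunlea, Jarrow, Marsh, Newell, Perry

Round 1 — Harrow, Lorne panic (initial).
Round 2 — checking thresholds:
  Claymore: 2 of 3 neighbours ≥ 2, panics.
  Marsh: 1 of 5 neighbours < 3, below threshold.
  Newell: 1 of 3 neighbours < 3, below threshold.
Round 3 — checking thresholds:
  Glade: 1 of 2 neighbours ≥ 1, panics.
  Marsh: 1 of 5 neighbours < 3, below threshold.
  Newell: 1 of 3 neighbours < 3, below threshold.
Round 4 — no new panics; cascade stops.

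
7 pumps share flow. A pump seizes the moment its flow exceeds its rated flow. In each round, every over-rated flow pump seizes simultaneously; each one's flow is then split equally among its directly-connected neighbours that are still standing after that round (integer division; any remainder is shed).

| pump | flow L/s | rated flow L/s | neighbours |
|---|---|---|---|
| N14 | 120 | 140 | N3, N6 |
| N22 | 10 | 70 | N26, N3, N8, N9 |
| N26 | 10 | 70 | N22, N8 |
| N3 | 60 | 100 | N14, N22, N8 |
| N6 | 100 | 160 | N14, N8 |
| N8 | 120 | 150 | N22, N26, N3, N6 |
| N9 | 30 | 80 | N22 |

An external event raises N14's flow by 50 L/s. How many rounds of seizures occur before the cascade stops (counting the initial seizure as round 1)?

Round 1 — N14 at 170 > 140. N14 seizes.
  N14 sheds 170 L/s to N3, N6: 85 each.
    N3: 60+85 = 145 > 100
    N6: 100+85 = 185 > 160
Round 2 — N3, N6 seize.
  N3 sheds 145 L/s to N22, N8: 72 each (1 lost).
    N22: 10+72 = 82 > 70
    N8: 120+72 = 192 > 150
  N6 sheds 185 L/s to N8: 185 each.
    N8: 192+185 = 377 > 150
Round 3 — N22, N8 seize.
  N22 sheds 82 L/s to N26, N9: 41 each.
    N26: 10+41 = 51 ≤ 70
    N9: 30+41 = 71 ≤ 80
  N8 sheds 377 L/s to N26: 377 each.
    N26: 51+377 = 428 > 70
Round 4 — N26 seizes.
  N26 sheds 428 L/s: no online neighbours, lost.
No further seizures.

4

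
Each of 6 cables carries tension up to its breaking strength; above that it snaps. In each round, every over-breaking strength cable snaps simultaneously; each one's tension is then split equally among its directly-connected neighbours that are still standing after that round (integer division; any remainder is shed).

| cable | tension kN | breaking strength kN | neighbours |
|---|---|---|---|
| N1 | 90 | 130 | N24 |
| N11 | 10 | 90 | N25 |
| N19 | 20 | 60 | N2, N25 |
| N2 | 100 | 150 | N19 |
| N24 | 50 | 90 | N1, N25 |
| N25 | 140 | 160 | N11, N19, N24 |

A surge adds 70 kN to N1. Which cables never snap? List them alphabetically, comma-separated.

none

Round 1 — N1 at 160 > 130. N1 snaps.
  N1 sheds 160 kN to N24: 160 each.
    N24: 50+160 = 210 > 90
Round 2 — N24 snaps.
  N24 sheds 210 kN to N25: 210 each.
    N25: 140+210 = 350 > 160
Round 3 — N25 snaps.
  N25 sheds 350 kN to N11, N19: 175 each.
    N11: 10+175 = 185 > 90
    N19: 20+175 = 195 > 60
Round 4 — N11, N19 snap.
  N11 sheds 185 kN: no online neighbours, lost.
  N19 sheds 195 kN to N2: 195 each.
    N2: 100+195 = 295 > 150
Round 5 — N2 snaps.
  N2 sheds 295 kN: no online neighbours, lost.
No further breaks.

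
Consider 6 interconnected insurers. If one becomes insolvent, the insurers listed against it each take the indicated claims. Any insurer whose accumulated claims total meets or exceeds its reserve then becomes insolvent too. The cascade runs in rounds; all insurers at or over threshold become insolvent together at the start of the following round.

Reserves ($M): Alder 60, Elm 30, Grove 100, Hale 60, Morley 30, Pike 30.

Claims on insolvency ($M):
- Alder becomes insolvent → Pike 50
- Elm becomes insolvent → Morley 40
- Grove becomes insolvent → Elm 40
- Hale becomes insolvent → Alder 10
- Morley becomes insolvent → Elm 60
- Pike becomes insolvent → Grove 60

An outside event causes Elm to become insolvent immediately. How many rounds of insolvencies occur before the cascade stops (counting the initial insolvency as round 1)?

2

Round 1 — Elm becomes insolvent (initial).
  Morley: +40 → 40 ≥ 30
Round 2 — Morley becomes insolvent.
No further insolvencies.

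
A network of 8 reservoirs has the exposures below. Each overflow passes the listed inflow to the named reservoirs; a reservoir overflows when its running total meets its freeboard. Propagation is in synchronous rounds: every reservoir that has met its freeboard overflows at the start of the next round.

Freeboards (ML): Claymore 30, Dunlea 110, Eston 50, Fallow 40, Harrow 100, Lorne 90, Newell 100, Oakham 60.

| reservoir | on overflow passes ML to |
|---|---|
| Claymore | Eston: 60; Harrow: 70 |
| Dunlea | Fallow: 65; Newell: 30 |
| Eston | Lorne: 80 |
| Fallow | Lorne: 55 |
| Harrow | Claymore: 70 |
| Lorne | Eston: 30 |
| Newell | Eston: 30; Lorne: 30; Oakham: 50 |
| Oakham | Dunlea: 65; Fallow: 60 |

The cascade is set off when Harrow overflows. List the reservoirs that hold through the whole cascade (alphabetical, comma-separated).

Dunlea, Fallow, Lorne, Newell, Oakham

Round 1 — Harrow overflows (initial).
  Claymore: +70 → 70 ≥ 30
Round 2 — Claymore overflows.
  Eston: +60 → 60 ≥ 50
Round 3 — Eston overflows.
  Lorne: +80 → 80 < 90
No further overflows.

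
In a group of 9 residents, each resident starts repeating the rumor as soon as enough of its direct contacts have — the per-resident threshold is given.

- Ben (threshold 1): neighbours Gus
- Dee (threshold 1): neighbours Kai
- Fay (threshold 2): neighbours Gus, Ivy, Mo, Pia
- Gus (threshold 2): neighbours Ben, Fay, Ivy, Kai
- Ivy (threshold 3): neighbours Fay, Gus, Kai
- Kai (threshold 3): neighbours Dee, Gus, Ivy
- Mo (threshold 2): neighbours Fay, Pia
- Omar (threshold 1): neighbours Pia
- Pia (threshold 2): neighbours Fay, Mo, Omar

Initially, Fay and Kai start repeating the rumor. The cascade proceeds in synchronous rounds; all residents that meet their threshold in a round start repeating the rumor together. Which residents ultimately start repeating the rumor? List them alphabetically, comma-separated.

Round 1 — Fay, Kai start repeating the rumor (initial).
Round 2 — checking thresholds:
  Dee: 1 of 1 neighbours ≥ 1, starts repeating the rumor.
  Gus: 2 of 4 neighbours ≥ 2, starts repeating the rumor.
  Ivy: 2 of 3 neighbours < 3, not yet.
  Mo: 1 of 2 neighbours < 2, not yet.
  Pia: 1 of 3 neighbours < 2, not yet.
Round 3 — checking thresholds:
  Ben: 1 of 1 neighbours ≥ 1, starts repeating the rumor.
  Ivy: 3 of 3 neighbours ≥ 3, starts repeating the rumor.
  Mo: 1 of 2 neighbours < 2, not yet.
  Pia: 1 of 3 neighbours < 2, not yet.
Round 4 — no new spreads; cascade stops.

Ben, Dee, Fay, Gus, Ivy, Kai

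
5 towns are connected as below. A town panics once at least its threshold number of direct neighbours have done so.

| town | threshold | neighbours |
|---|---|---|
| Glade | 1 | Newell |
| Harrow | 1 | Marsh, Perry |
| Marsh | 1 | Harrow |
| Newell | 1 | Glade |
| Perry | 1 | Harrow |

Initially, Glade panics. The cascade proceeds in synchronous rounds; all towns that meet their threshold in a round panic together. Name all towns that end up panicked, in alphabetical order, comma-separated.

Glade, Newell

Round 1 — Glade panics (initial).
Round 2 — checking thresholds:
  Newell: 1 of 1 neighbours ≥ 1, panics.
Round 3 — no new panics; cascade stops.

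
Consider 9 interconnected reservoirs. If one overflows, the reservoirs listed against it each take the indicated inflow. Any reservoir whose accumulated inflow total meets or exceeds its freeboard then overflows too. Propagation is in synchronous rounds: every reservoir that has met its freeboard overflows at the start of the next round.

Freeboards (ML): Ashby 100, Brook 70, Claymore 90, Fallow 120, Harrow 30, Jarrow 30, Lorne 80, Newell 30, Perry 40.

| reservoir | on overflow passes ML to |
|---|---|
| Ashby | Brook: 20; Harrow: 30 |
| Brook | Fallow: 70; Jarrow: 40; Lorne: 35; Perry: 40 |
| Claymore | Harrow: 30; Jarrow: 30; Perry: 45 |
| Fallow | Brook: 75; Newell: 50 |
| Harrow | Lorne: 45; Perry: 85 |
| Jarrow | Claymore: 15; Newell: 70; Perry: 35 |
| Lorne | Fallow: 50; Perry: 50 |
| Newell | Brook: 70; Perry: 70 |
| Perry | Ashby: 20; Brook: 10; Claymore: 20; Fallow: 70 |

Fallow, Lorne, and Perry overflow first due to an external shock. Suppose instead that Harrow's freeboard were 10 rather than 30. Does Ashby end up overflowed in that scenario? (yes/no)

no

With Harrow's freeboard at 10:
Round 1 — Fallow, Lorne, Perry overflow (initial).
  Ashby: +20 → 20 < 100
  Brook: +75+10 → 85 ≥ 70
  Claymore: +20 → 20 < 90
  Newell: +50 → 50 ≥ 30
Round 2 — Brook, Newell overflow.
  Jarrow: +40 → 40 ≥ 30
Round 3 — Jarrow overflows.
  Claymore: +15 → 35 < 90
No further overflows.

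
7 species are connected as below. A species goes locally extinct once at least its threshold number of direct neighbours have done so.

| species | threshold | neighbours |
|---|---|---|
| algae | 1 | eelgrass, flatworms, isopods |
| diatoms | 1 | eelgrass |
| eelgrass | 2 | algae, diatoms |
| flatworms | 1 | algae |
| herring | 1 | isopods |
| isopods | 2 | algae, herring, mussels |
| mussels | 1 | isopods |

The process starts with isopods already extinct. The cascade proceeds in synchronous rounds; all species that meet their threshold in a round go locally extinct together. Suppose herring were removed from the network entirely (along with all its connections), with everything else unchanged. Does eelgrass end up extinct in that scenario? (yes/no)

no

With herring removed:
Round 1 — isopods goes locally extinct (initial).
Round 2 — checking thresholds:
  algae: 1 of 3 neighbours ≥ 1, goes locally extinct.
  mussels: 1 of 1 neighbours ≥ 1, goes locally extinct.
Round 3 — checking thresholds:
  eelgrass: 1 of 2 neighbours < 2, holds.
  flatworms: 1 of 1 neighbours ≥ 1, goes locally extinct.
Round 4 — no new extinctions; cascade stops.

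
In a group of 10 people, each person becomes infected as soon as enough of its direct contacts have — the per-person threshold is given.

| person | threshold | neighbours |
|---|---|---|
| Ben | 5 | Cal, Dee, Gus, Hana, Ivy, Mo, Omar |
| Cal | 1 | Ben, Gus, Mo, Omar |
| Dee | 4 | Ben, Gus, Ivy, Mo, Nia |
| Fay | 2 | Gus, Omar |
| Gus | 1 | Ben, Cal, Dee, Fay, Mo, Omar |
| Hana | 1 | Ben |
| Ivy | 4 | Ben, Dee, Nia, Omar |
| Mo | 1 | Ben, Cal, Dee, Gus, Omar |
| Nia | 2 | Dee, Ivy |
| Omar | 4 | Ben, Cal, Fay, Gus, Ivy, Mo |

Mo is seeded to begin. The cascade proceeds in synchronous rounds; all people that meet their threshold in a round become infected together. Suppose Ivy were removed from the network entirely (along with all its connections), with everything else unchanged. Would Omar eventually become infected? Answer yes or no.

With Ivy removed:
Round 1 — Mo becomes infected (initial).
Round 2 — checking thresholds:
  Ben: 1 of 6 neighbours < 5, below threshold.
  Cal: 1 of 4 neighbours ≥ 1, becomes infected.
  Dee: 1 of 4 neighbours < 4, below threshold.
  Gus: 1 of 6 neighbours ≥ 1, becomes infected.
  Omar: 1 of 5 neighbours < 4, below threshold.
Round 3 — no new infections; cascade stops.

no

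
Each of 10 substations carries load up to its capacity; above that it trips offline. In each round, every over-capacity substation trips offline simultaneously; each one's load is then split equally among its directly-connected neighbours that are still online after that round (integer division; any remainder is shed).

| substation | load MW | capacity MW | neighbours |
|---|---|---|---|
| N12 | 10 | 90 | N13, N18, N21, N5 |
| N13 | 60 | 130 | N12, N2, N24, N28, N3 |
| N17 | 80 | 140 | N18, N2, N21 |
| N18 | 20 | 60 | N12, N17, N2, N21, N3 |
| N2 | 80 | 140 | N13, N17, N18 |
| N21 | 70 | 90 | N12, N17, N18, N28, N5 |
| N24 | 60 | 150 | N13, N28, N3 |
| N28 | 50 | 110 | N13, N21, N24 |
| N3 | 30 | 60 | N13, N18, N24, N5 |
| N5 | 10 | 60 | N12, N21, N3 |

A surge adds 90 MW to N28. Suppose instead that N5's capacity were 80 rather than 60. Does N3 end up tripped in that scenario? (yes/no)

With N5's capacity at 80:
Round 1 — N28 at 140 > 110. N28 trips offline.
  N28 sheds 140 MW to N13, N21, N24: 46 each (2 lost).
    N13: 60+46 = 106 ≤ 130
    N21: 70+46 = 116 > 90
    N24: 60+46 = 106 ≤ 150
Round 2 — N21 trips offline.
  N21 sheds 116 MW to N12, N17, N18, N5: 29 each.
    N12: 10+29 = 39 ≤ 90
    N17: 80+29 = 109 ≤ 140
    N18: 20+29 = 49 ≤ 60
    N5: 10+29 = 39 ≤ 80
No further trips.

no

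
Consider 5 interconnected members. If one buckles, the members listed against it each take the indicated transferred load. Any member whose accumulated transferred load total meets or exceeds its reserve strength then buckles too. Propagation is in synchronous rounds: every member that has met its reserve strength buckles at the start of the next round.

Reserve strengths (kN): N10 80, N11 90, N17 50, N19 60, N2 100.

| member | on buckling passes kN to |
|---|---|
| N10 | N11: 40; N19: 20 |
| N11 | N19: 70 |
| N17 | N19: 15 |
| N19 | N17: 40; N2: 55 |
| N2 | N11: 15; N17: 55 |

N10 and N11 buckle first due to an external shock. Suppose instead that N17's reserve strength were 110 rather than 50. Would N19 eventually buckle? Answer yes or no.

With N17's reserve strength at 110:
Round 1 — N10, N11 buckle (initial).
  N19: +20+70 → 90 ≥ 60
Round 2 — N19 buckles.
  N17: +40 → 40 < 110
  N2: +55 → 55 < 100
No further bucklings.

yes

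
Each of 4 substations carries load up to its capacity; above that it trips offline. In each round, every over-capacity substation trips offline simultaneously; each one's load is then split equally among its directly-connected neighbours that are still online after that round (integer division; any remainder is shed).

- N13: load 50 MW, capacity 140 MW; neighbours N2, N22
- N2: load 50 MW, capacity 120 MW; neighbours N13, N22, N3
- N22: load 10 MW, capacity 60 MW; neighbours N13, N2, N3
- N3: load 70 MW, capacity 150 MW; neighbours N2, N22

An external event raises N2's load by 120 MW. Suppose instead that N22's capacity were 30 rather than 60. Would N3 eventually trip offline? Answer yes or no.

With N22's capacity at 30:
Round 1 — N2 at 170 > 120. N2 trips offline.
  N2 sheds 170 MW to N13, N22, N3: 56 each (2 lost).
    N13: 50+56 = 106 ≤ 140
    N22: 10+56 = 66 > 30
    N3: 70+56 = 126 ≤ 150
Round 2 — N22 trips offline.
  N22 sheds 66 MW to N13, N3: 33 each.
    N13: 106+33 = 139 ≤ 140
    N3: 126+33 = 159 > 150
Round 3 — N3 trips offline.
  N3 sheds 159 MW: no online neighbours, lost.
No further trips.

yes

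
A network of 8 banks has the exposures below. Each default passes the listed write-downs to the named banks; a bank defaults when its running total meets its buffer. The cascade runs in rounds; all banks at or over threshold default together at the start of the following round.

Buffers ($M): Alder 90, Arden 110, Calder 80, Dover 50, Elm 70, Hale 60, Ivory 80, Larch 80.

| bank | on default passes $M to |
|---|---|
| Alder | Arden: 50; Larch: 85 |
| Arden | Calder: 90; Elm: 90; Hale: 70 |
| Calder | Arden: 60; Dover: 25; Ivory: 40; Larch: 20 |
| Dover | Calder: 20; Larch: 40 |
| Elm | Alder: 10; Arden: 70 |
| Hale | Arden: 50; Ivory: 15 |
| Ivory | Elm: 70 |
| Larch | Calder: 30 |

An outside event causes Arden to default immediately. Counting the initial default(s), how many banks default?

Round 1 — Arden defaults (initial).
  Calder: +90 → 90 ≥ 80
  Elm: +90 → 90 ≥ 70
  Hale: +70 → 70 ≥ 60
Round 2 — Calder, Elm, Hale default.
  Alder: +10 → 10 < 90
  Dover: +25 → 25 < 50
  Ivory: +40+15 → 55 < 80
  Larch: +20 → 20 < 80
No further defaults.

4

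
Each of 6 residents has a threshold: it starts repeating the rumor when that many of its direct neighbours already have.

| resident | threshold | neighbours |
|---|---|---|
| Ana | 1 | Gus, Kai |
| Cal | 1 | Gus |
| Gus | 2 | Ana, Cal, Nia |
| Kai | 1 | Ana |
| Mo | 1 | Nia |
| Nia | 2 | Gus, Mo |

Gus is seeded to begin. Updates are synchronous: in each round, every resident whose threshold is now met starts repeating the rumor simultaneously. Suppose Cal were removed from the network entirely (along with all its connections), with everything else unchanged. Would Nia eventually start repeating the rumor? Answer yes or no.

With Cal removed:
Round 1 — Gus starts repeating the rumor (initial).
Round 2 — checking thresholds:
  Ana: 1 of 2 neighbours ≥ 1, starts repeating the rumor.
  Nia: 1 of 2 neighbours < 2, holds.
Round 3 — checking thresholds:
  Kai: 1 of 1 neighbours ≥ 1, starts repeating the rumor.
  Nia: 1 of 2 neighbours < 2, holds.
Round 4 — no new spreads; cascade stops.

no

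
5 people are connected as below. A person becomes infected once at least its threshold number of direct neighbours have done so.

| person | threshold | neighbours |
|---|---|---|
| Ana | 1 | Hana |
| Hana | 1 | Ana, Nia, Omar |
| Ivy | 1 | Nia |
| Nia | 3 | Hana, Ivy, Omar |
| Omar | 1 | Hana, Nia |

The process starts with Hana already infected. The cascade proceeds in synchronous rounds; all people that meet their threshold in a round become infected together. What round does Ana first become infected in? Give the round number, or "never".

2

Round 1 — Hana becomes infected (initial).
Round 2 — checking thresholds:
  Ana: 1 of 1 neighbours ≥ 1, becomes infected.
  Nia: 1 of 3 neighbours < 3, holds.
  Omar: 1 of 2 neighbours ≥ 1, becomes infected.
Round 3 — no new infections; cascade stops.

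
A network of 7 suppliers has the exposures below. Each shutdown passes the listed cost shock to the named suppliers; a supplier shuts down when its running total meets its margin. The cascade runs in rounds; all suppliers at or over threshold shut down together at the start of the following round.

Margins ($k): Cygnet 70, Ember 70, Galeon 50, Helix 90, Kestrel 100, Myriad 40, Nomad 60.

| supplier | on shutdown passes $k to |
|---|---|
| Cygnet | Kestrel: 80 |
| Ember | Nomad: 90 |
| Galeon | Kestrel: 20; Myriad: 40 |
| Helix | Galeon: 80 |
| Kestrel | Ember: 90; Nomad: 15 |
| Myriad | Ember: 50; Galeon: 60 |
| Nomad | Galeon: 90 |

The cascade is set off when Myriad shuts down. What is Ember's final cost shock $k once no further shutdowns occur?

Round 1 — Myriad shuts down (initial).
  Ember: +50 → 50 < 70
  Galeon: +60 → 60 ≥ 50
Round 2 — Galeon shuts down.
  Kestrel: +20 → 20 < 100
No further shutdowns.

50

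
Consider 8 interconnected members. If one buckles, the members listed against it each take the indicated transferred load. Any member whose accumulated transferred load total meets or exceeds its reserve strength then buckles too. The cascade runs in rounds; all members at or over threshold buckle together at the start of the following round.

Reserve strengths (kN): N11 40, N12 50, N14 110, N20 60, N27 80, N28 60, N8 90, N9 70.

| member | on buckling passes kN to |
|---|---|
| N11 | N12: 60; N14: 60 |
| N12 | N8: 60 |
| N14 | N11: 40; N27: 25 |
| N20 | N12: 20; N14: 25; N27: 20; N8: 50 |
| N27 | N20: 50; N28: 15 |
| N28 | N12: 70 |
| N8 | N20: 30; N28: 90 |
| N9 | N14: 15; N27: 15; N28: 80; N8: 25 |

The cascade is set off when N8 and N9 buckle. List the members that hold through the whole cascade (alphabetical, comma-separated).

Round 1 — N8, N9 buckle (initial).
  N14: +15 → 15 < 110
  N20: +30 → 30 < 60
  N27: +15 → 15 < 80
  N28: +90+80 → 170 ≥ 60
Round 2 — N28 buckles.
  N12: +70 → 70 ≥ 50
Round 3 — N12 buckles.
No further bucklings.

N11, N14, N20, N27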